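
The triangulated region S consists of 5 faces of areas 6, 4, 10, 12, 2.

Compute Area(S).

6 + 4 + 10 + 12 + 2 = 34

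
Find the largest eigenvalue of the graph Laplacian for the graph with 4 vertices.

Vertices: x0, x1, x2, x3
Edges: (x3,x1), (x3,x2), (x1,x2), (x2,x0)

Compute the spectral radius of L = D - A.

Degrees: deg(x0) = 1, deg(x1) = 2, deg(x2) = 3, deg(x3) = 2.
L = D − A with rows/columns ordered (x0, x1, x2, x3):
  [ 1,  0, -1,  0]
  [ 0,  2, -1, -1]
  [-1, -1,  3, -1]
  [ 0, -1, -1,  2]
Characteristic polynomial: det(λI − L) = λ(λ − 1)(λ − 3)(λ − 4).
Roots: λ = 0; (λ − 1) = 0 ⇒ λ = 1; (λ − 3) = 0 ⇒ λ = 3; (λ − 4) = 0 ⇒ λ = 4.
(Check: the roots sum (with multiplicity) to 8, matching trace L = Σdeg = 2·4 = 8.)
Laplacian eigenvalues: [0.0, 1.0, 3.0, 4.0]. Largest eigenvalue (spectral radius) = 4.0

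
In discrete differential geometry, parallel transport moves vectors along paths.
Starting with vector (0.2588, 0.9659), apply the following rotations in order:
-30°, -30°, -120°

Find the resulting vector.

Total rotation: (-30°) + (-30°) + (-120°) = -180° ≡ 180° (mod 360°). Final vector: (-0.2588, -0.9659)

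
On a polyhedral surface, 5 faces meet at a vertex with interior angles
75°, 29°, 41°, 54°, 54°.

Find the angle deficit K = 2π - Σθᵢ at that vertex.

Sum of angles = 253°. K = 360° - 253° = 107° = 107π/180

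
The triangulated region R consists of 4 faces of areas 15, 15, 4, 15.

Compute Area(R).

15 + 15 + 4 + 15 = 49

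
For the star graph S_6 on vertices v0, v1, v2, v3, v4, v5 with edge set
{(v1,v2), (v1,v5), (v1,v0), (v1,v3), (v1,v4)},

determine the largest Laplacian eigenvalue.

The star S_6 is the complete bipartite graph K_{1,5} (one hub of degree 5, 5 leaves of degree 1). The Laplacian spectrum of K_{p,q} is 0, p (multiplicity q−1), q (multiplicity p−1), p+q. With p = 1, q = 5: 0 once, 1 with multiplicity 4, and 6 once. (Check: trace L = sum of degrees = 10 = 4·1 + 6.)
Laplacian eigenvalues: [0.0, 1.0, 1.0, 1.0, 1.0, 6.0]. Largest eigenvalue (spectral radius) = 6.0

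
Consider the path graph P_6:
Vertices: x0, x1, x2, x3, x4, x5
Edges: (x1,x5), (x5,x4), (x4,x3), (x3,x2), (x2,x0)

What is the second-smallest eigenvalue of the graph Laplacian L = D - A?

The path graph P_n has Laplacian eigenvalues λ_k = 2 − 2cos(kπ/n), k = 0, 1, …, n−1. Here n = 6:
k=0: 2 − 2cos(0) = 0.0; k=1: 2 − 2cos(π/6) = 0.2679; k=2: 2 − 2cos(π/3) = 1.0; k=3: 2 − 2cos(π/2) = 2.0; k=4: 2 − 2cos(2π/3) = 3.0; k=5: 2 − 2cos(5π/6) = 3.7321.
Laplacian eigenvalues: [0.0, 0.2679, 1.0, 2.0, 3.0, 3.7321]. Algebraic connectivity (smallest non-zero eigenvalue) = 0.2679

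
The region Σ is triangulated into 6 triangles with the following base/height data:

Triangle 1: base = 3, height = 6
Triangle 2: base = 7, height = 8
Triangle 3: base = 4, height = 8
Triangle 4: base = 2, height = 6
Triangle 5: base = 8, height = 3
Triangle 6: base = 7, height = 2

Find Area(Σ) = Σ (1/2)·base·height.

(1/2)×3×6 + (1/2)×7×8 + (1/2)×4×8 + (1/2)×2×6 + (1/2)×8×3 + (1/2)×7×2 = 78.0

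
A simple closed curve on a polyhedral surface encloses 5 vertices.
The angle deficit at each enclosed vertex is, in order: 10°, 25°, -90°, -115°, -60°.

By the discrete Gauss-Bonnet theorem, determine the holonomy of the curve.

Holonomy = total enclosed curvature = 10° + 25° + (-90°) + (-115°) + (-60°) = -230°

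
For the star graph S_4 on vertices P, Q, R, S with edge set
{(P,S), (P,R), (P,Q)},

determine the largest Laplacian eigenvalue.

The star S_4 is the complete bipartite graph K_{1,3} (one hub of degree 3, 3 leaves of degree 1). The Laplacian spectrum of K_{p,q} is 0, p (multiplicity q−1), q (multiplicity p−1), p+q. With p = 1, q = 3: 0 once, 1 with multiplicity 2, and 4 once. (Check: trace L = sum of degrees = 6 = 2·1 + 4.)
Laplacian eigenvalues: [0.0, 1.0, 1.0, 4.0]. Largest eigenvalue (spectral radius) = 4.0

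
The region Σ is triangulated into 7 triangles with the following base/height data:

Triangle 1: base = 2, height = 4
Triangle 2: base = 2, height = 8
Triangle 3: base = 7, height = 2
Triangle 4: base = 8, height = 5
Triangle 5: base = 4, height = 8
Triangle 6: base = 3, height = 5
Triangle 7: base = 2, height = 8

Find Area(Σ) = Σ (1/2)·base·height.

(1/2)×2×4 + (1/2)×2×8 + (1/2)×7×2 + (1/2)×8×5 + (1/2)×4×8 + (1/2)×3×5 + (1/2)×2×8 = 70.5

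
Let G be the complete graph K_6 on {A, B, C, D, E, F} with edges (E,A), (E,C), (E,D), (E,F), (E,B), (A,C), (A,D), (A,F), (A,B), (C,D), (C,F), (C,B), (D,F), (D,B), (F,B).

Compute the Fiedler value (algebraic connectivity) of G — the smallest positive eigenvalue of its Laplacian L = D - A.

For the complete graph K_n, L = nI − J (J = all-ones matrix). J has eigenvalues n (once, eigenvector 𝟙) and 0 (multiplicity n−1), so L has eigenvalues 0 (once) and n (multiplicity n−1). Here n = 6: eigenvalue 0 once and 6 with multiplicity 5.
Laplacian eigenvalues: [0.0, 6.0, 6.0, 6.0, 6.0, 6.0]. Algebraic connectivity (smallest non-zero eigenvalue) = 6.0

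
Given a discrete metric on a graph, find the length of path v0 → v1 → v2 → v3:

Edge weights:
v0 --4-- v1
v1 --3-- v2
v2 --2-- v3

Arc length = 4 + 3 + 2 = 9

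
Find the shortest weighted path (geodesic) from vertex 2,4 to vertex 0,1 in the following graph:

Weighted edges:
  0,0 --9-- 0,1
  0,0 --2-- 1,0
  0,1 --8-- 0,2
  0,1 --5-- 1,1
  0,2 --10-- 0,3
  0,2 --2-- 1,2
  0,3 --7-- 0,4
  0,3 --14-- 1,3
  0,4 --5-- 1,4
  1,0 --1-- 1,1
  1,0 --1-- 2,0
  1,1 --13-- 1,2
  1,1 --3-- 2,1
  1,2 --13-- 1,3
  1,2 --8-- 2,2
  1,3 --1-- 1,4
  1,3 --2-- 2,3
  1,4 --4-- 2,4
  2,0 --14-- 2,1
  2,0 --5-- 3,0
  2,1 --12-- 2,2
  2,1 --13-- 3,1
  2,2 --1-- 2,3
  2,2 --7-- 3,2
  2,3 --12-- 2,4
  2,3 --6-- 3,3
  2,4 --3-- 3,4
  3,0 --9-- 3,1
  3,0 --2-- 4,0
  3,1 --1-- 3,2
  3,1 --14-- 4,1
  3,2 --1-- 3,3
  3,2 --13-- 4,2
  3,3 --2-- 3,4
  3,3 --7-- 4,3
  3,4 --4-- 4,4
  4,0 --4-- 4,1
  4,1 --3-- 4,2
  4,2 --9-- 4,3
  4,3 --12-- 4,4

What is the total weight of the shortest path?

Shortest path: 2,4 → 1,4 → 1,3 → 2,3 → 2,2 → 1,2 → 0,2 → 0,1, total weight = 26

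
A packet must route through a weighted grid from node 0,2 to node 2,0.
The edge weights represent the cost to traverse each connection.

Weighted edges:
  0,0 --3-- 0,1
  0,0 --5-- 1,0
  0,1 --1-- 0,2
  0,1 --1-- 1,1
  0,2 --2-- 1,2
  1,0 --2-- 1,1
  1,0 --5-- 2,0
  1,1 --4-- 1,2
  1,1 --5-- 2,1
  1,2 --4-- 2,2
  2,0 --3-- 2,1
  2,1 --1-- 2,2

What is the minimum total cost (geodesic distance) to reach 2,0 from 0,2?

Shortest path: 0,2 → 0,1 → 1,1 → 1,0 → 2,0, total weight = 9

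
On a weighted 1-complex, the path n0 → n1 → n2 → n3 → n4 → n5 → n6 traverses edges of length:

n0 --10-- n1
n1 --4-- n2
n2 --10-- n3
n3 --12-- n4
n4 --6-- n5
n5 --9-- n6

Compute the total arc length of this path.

Arc length = 10 + 4 + 10 + 12 + 6 + 9 = 51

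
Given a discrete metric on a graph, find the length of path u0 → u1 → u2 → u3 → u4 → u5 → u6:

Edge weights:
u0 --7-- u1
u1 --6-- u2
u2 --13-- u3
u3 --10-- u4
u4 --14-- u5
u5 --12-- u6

Arc length = 7 + 6 + 13 + 10 + 14 + 12 = 62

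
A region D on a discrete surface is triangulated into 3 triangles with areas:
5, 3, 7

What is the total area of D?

5 + 3 + 7 = 15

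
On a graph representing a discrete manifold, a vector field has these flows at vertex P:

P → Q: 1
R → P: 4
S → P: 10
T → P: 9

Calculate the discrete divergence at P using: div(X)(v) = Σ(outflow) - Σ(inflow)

Divergence = sum of outgoing flows = 1 + (-4) + (-10) + (-9) = -22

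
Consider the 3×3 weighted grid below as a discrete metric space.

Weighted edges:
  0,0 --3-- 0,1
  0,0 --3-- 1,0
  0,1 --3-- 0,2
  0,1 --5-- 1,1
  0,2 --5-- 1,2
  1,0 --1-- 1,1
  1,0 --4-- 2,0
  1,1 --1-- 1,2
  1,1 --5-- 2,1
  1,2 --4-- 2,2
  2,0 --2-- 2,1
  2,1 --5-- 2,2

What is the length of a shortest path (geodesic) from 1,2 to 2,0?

Shortest path: 1,2 → 1,1 → 1,0 → 2,0, total weight = 6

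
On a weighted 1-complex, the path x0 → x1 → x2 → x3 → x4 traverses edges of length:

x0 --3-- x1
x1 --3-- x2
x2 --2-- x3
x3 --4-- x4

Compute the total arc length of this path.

Arc length = 3 + 3 + 2 + 4 = 12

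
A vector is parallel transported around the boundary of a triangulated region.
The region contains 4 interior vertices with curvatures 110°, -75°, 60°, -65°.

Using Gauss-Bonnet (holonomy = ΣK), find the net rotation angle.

Holonomy = total enclosed curvature = 110° + (-75°) + 60° + (-65°) = 30°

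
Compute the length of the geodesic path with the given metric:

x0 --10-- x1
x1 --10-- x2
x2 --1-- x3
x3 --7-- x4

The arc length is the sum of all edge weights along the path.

Arc length = 10 + 10 + 1 + 7 = 28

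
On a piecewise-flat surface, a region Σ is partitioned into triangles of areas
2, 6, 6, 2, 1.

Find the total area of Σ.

2 + 6 + 6 + 2 + 1 = 17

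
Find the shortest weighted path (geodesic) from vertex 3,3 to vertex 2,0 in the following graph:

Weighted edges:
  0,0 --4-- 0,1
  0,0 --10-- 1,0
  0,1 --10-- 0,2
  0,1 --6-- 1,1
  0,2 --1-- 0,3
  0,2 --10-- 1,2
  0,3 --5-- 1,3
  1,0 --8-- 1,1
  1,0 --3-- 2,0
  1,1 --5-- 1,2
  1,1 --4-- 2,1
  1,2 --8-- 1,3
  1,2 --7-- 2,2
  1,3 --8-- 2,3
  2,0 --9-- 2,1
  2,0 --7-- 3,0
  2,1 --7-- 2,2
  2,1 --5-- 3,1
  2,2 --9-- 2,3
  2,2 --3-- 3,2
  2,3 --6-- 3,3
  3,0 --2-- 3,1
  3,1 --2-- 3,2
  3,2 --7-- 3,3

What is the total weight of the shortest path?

Shortest path: 3,3 → 3,2 → 3,1 → 3,0 → 2,0, total weight = 18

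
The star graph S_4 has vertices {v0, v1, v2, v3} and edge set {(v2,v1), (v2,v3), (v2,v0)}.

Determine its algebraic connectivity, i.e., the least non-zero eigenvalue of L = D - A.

The star S_4 is the complete bipartite graph K_{1,3} (one hub of degree 3, 3 leaves of degree 1). The Laplacian spectrum of K_{p,q} is 0, p (multiplicity q−1), q (multiplicity p−1), p+q. With p = 1, q = 3: 0 once, 1 with multiplicity 2, and 4 once. (Check: trace L = sum of degrees = 6 = 2·1 + 4.)
Laplacian eigenvalues: [0.0, 1.0, 1.0, 4.0]. Algebraic connectivity (smallest non-zero eigenvalue) = 1.0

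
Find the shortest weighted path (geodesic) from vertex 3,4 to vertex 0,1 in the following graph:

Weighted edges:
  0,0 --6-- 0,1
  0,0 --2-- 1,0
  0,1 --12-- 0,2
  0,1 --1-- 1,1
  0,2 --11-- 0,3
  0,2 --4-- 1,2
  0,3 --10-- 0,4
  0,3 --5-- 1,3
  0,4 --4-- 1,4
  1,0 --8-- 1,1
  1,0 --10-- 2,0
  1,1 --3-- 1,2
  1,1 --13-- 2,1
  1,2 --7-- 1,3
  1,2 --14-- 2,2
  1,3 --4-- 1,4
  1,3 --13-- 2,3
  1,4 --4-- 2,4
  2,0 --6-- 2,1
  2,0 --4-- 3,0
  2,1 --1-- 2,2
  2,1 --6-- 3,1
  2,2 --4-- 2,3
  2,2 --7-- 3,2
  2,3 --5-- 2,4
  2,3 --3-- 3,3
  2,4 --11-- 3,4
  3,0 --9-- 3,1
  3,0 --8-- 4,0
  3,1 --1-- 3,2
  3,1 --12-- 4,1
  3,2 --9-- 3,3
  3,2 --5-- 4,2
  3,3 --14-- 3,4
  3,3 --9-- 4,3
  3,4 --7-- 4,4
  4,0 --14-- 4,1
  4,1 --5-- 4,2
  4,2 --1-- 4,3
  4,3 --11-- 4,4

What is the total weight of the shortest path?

Shortest path: 3,4 → 2,4 → 1,4 → 1,3 → 1,2 → 1,1 → 0,1, total weight = 30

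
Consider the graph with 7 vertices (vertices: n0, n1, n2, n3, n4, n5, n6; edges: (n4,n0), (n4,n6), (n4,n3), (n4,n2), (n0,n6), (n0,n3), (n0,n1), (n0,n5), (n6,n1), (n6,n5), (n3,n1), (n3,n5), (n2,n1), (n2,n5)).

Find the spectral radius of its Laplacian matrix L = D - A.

Degrees: deg(n0) = 5, deg(n1) = 4, deg(n2) = 3, deg(n3) = 4, deg(n4) = 4, deg(n5) = 4, deg(n6) = 4.
L = D − A with rows/columns ordered (n0, n1, n2, n3, n4, n5, n6):
  [ 5, -1,  0, -1, -1, -1, -1]
  [-1,  4, -1, -1,  0,  0, -1]
  [ 0, -1,  3,  0, -1, -1,  0]
  [-1, -1,  0,  4, -1, -1,  0]
  [-1,  0, -1, -1,  4,  0, -1]
  [-1,  0, -1, -1,  0,  4, -1]
  [-1, -1,  0,  0, -1, -1,  4]
Characteristic polynomial: det(λI − L) = λ(λ − 3)(λ − 4)³(λ − 6)(λ − 7).
Roots: λ = 0; (λ − 3) = 0 ⇒ λ = 3; (λ − 4) = 0 ⇒ λ = 4 (multiplicity 3); (λ − 6) = 0 ⇒ λ = 6; (λ − 7) = 0 ⇒ λ = 7.
(Check: the roots sum (with multiplicity) to 28, matching trace L = Σdeg = 2·14 = 28.)
Laplacian eigenvalues: [0.0, 3.0, 4.0, 4.0, 4.0, 6.0, 7.0]. Largest eigenvalue (spectral radius) = 7.0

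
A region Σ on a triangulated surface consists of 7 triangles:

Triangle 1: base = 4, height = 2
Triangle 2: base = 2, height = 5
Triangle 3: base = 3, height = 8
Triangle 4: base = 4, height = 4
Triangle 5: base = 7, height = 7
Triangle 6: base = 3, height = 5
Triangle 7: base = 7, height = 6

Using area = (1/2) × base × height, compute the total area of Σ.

(1/2)×4×2 + (1/2)×2×5 + (1/2)×3×8 + (1/2)×4×4 + (1/2)×7×7 + (1/2)×3×5 + (1/2)×7×6 = 82.0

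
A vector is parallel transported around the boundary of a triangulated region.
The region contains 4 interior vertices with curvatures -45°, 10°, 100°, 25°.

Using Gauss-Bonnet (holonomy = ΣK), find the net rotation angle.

Holonomy = total enclosed curvature = (-45°) + 10° + 100° + 25° = 90°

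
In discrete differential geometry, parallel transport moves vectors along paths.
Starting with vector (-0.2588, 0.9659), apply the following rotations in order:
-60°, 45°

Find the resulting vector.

Total rotation: (-60°) + 45° = -15°. Final vector: (0, 1)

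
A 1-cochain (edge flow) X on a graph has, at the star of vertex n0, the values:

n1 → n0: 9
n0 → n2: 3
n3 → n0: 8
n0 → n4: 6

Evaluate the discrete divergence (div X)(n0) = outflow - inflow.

Divergence = sum of outgoing flows = (-9) + 3 + (-8) + 6 = -8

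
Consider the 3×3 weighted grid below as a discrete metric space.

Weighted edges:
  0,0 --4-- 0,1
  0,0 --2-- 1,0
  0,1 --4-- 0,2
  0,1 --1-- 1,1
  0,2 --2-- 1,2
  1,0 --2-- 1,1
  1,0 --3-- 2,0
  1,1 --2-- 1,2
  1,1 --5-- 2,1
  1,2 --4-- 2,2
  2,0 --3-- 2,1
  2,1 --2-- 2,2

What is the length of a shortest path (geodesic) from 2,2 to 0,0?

Shortest path: 2,2 → 2,1 → 2,0 → 1,0 → 0,0, total weight = 10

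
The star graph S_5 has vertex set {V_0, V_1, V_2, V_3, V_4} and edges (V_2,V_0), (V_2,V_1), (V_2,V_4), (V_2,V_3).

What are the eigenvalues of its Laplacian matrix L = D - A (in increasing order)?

The star S_5 is the complete bipartite graph K_{1,4} (one hub of degree 4, 4 leaves of degree 1). The Laplacian spectrum of K_{p,q} is 0, p (multiplicity q−1), q (multiplicity p−1), p+q. With p = 1, q = 4: 0 once, 1 with multiplicity 3, and 5 once. (Check: trace L = sum of degrees = 8 = 3·1 + 5.)
Laplacian eigenvalues (increasing order): [0.0, 1.0, 1.0, 1.0, 5.0]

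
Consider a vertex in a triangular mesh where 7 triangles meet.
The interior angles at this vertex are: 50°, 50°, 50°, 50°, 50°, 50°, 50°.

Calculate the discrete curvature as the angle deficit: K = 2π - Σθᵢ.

Sum of angles = 350°. K = 360° - 350° = 10° = π/18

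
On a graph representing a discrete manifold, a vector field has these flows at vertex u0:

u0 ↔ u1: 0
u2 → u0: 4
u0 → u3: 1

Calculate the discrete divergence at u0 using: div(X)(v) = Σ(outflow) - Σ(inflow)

Divergence = sum of outgoing flows = 0 + (-4) + 1 = -3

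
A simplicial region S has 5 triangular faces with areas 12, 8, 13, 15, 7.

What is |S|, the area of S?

12 + 8 + 13 + 15 + 7 = 55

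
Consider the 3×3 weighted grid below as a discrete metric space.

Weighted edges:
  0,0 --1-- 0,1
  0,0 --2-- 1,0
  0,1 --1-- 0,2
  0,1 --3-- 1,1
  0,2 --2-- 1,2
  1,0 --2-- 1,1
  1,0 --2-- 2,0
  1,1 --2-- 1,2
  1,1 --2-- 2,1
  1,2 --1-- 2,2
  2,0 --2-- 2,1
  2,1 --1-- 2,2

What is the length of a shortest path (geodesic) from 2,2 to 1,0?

Shortest path: 2,2 → 1,2 → 1,1 → 1,0, total weight = 5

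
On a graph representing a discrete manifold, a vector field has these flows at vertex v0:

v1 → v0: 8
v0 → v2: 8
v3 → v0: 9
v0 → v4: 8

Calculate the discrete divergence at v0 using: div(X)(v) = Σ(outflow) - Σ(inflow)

Divergence = sum of outgoing flows = (-8) + 8 + (-9) + 8 = -1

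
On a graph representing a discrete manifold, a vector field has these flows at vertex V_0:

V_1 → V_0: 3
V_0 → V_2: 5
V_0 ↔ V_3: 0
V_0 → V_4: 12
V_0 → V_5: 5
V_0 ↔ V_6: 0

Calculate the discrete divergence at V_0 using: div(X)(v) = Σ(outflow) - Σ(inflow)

Divergence = sum of outgoing flows = (-3) + 5 + 0 + 12 + 5 + 0 = 19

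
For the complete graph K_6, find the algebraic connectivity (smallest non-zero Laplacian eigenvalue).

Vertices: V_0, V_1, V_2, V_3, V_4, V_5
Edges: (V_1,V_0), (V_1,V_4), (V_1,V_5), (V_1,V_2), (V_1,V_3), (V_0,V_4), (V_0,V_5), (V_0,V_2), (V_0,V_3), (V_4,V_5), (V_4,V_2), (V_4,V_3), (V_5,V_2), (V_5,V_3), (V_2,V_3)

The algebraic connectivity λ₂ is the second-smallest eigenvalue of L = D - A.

For the complete graph K_n, L = nI − J (J = all-ones matrix). J has eigenvalues n (once, eigenvector 𝟙) and 0 (multiplicity n−1), so L has eigenvalues 0 (once) and n (multiplicity n−1). Here n = 6: eigenvalue 0 once and 6 with multiplicity 5.
Laplacian eigenvalues: [0.0, 6.0, 6.0, 6.0, 6.0, 6.0]. Algebraic connectivity (smallest non-zero eigenvalue) = 6.0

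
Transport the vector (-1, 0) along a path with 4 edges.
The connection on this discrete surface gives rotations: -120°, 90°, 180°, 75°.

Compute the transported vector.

Total rotation: (-120°) + 90° + 180° + 75° = 225° ≡ -135° (mod 360°). Final vector: (0.7071, 0.7071)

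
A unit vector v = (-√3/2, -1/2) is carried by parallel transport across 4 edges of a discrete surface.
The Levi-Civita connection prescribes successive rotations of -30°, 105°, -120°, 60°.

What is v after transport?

Total rotation: (-30°) + 105° + (-120°) + 60° = 15°. Final vector: (-0.7071, -0.7071)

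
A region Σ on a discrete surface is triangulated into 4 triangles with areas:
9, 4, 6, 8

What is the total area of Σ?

9 + 4 + 6 + 8 = 27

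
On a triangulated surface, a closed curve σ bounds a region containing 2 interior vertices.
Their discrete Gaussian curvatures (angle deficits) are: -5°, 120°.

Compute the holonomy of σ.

Holonomy = total enclosed curvature = (-5°) + 120° = 115°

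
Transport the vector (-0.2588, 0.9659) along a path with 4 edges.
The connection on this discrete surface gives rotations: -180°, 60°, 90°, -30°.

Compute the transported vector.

Total rotation: (-180°) + 60° + 90° + (-30°) = -60°. Final vector: (0.7071, 0.7071)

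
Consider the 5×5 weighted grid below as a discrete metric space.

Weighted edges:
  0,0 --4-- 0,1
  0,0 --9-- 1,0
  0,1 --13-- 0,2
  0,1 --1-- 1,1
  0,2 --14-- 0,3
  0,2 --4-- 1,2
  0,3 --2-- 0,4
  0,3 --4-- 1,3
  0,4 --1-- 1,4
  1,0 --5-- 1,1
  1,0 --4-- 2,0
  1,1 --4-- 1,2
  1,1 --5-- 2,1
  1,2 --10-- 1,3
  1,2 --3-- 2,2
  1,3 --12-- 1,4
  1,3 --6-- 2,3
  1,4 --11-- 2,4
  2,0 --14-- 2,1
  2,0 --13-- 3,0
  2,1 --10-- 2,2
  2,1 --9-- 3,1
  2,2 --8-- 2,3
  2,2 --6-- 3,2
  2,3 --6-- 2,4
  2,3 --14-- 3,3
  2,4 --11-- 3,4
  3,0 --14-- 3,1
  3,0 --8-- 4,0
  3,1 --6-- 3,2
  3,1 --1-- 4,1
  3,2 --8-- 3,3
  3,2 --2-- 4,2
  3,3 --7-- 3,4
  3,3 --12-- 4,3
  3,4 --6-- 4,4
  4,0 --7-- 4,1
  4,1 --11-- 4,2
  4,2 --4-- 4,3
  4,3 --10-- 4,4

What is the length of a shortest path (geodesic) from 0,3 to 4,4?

Shortest path: 0,3 → 0,4 → 1,4 → 2,4 → 3,4 → 4,4, total weight = 31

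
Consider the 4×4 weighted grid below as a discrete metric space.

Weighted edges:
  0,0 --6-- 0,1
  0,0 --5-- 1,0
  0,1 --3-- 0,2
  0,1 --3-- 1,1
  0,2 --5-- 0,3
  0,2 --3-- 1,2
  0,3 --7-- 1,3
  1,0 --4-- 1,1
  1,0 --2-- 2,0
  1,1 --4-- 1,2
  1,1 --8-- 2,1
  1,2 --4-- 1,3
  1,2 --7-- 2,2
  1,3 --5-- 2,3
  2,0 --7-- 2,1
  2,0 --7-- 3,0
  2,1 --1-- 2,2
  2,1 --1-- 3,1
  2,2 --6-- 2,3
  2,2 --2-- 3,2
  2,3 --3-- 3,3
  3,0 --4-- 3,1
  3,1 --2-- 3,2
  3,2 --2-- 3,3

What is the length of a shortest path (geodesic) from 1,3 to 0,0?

Shortest path: 1,3 → 1,2 → 0,2 → 0,1 → 0,0, total weight = 16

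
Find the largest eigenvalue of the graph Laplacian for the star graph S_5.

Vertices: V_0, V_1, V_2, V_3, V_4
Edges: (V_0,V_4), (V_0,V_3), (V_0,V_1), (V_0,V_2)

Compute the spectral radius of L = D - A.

The star S_5 is the complete bipartite graph K_{1,4} (one hub of degree 4, 4 leaves of degree 1). The Laplacian spectrum of K_{p,q} is 0, p (multiplicity q−1), q (multiplicity p−1), p+q. With p = 1, q = 4: 0 once, 1 with multiplicity 3, and 5 once. (Check: trace L = sum of degrees = 8 = 3·1 + 5.)
Laplacian eigenvalues: [0.0, 1.0, 1.0, 1.0, 5.0]. Largest eigenvalue (spectral radius) = 5.0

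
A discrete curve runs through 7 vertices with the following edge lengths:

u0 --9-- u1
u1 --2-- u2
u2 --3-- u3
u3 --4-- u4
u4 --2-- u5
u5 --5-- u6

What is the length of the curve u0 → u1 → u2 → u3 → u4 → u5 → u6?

Arc length = 9 + 2 + 3 + 4 + 2 + 5 = 25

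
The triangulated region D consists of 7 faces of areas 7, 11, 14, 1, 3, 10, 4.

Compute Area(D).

7 + 11 + 14 + 1 + 3 + 10 + 4 = 50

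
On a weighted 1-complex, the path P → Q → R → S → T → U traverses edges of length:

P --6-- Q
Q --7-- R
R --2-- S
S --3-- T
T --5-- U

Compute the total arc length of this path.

Arc length = 6 + 7 + 2 + 3 + 5 = 23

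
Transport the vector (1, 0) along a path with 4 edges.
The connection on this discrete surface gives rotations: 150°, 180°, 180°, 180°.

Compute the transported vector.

Total rotation: 150° + 180° + 180° + 180° = 690° ≡ -30° (mod 360°). Final vector: (0.8660, -0.5000)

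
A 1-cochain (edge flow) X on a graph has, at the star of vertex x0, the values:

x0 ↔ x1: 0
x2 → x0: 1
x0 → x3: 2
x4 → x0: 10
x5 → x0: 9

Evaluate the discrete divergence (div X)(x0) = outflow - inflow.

Divergence = sum of outgoing flows = 0 + (-1) + 2 + (-10) + (-9) = -18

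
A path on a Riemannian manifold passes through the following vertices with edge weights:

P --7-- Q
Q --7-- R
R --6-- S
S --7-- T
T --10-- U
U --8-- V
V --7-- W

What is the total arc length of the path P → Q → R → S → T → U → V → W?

Arc length = 7 + 7 + 6 + 7 + 10 + 8 + 7 = 52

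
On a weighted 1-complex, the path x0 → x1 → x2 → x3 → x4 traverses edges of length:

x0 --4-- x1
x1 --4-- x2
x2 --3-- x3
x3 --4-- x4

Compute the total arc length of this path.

Arc length = 4 + 4 + 3 + 4 = 15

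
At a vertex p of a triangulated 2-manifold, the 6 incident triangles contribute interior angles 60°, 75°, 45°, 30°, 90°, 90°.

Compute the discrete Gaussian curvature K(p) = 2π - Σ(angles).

Sum of angles = 390°. K = 360° - 390° = -30° = -π/6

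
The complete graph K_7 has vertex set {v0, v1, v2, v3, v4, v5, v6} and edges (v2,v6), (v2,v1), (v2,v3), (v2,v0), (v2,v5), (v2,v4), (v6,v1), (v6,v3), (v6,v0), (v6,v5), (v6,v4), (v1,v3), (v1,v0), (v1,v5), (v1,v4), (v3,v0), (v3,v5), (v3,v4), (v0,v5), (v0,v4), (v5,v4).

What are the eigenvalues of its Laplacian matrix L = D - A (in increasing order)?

For the complete graph K_n, L = nI − J (J = all-ones matrix). J has eigenvalues n (once, eigenvector 𝟙) and 0 (multiplicity n−1), so L has eigenvalues 0 (once) and n (multiplicity n−1). Here n = 7: eigenvalue 0 once and 7 with multiplicity 6.
Laplacian eigenvalues (increasing order): [0.0, 7.0, 7.0, 7.0, 7.0, 7.0, 7.0]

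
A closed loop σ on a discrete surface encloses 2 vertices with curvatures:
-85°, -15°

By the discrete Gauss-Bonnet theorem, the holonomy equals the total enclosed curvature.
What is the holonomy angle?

Holonomy = total enclosed curvature = (-85°) + (-15°) = -100°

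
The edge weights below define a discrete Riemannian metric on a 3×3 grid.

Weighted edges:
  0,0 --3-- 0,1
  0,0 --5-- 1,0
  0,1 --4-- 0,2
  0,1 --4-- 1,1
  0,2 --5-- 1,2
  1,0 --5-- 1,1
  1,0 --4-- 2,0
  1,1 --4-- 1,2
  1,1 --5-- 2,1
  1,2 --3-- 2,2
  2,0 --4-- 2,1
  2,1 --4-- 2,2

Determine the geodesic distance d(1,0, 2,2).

Shortest path: 1,0 → 2,0 → 2,1 → 2,2, total weight = 12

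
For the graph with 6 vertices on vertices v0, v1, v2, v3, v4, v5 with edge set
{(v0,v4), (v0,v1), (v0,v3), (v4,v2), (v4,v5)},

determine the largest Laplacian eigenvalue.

Degrees: deg(v0) = 3, deg(v1) = 1, deg(v2) = 1, deg(v3) = 1, deg(v4) = 3, deg(v5) = 1.
L = D − A with rows/columns ordered (v0, v1, v2, v3, v4, v5):
  [ 3, -1,  0, -1, -1,  0]
  [-1,  1,  0,  0,  0,  0]
  [ 0,  0,  1,  0, -1,  0]
  [-1,  0,  0,  1,  0,  0]
  [-1,  0, -1,  0,  3, -1]
  [ 0,  0,  0,  0, -1,  1]
Characteristic polynomial: det(λI − L) = λ(λ² − 5λ + 2)(λ − 1)²(λ − 3).
Roots: λ = 0; (λ² − 5λ + 2) = 0 ⇒ λ = (5 ± √17)/2 ≈ 0.4384, 4.5616; (λ − 1) = 0 ⇒ λ = 1 (multiplicity 2); (λ − 3) = 0 ⇒ λ = 3.
(Check: the roots sum (with multiplicity) to 10, matching trace L = Σdeg = 2·5 = 10.)
Laplacian eigenvalues: [0.0, 0.4384, 1.0, 1.0, 3.0, 4.5616]. Largest eigenvalue (spectral radius) = 4.5616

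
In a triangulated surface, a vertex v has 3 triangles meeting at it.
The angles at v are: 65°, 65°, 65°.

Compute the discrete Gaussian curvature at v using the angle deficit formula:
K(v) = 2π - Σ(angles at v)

Sum of angles = 195°. K = 360° - 195° = 165° = 11π/12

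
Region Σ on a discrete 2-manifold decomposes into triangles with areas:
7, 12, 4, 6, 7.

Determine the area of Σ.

7 + 12 + 4 + 6 + 7 = 36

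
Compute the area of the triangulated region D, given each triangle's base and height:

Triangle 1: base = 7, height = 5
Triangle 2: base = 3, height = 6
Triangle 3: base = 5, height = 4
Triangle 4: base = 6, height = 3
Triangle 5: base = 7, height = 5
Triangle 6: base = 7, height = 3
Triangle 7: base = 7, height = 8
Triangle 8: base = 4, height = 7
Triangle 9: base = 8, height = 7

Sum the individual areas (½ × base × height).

(1/2)×7×5 + (1/2)×3×6 + (1/2)×5×4 + (1/2)×6×3 + (1/2)×7×5 + (1/2)×7×3 + (1/2)×7×8 + (1/2)×4×7 + (1/2)×8×7 = 143.5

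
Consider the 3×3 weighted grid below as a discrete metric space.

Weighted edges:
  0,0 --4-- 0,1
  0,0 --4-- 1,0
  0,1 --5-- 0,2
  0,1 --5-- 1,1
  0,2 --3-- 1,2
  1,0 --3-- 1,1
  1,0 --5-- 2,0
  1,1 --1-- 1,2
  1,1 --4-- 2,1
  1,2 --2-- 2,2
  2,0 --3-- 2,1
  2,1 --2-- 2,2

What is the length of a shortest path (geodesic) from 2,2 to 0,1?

Shortest path: 2,2 → 1,2 → 1,1 → 0,1, total weight = 8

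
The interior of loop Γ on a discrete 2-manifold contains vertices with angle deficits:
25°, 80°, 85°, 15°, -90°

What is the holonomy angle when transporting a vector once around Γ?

Holonomy = total enclosed curvature = 25° + 80° + 85° + 15° + (-90°) = 115°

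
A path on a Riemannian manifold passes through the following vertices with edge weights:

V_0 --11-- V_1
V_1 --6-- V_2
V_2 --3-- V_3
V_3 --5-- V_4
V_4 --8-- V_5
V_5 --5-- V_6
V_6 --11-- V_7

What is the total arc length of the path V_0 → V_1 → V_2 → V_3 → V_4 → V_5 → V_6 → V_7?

Arc length = 11 + 6 + 3 + 5 + 8 + 5 + 11 = 49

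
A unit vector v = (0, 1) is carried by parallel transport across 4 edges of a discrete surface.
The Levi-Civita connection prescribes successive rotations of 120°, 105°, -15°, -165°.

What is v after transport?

Total rotation: 120° + 105° + (-15°) + (-165°) = 45°. Final vector: (-0.7071, 0.7071)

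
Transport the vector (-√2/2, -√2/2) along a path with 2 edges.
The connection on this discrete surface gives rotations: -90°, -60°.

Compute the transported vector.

Total rotation: (-90°) + (-60°) = -150°. Final vector: (0.2588, 0.9659)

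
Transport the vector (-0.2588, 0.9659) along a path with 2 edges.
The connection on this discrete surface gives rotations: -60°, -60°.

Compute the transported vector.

Total rotation: (-60°) + (-60°) = -120°. Final vector: (0.9659, -0.2588)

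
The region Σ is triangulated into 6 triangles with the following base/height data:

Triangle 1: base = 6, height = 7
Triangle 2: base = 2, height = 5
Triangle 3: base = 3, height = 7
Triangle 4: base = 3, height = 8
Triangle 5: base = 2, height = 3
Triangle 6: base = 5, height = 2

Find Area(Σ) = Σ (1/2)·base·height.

(1/2)×6×7 + (1/2)×2×5 + (1/2)×3×7 + (1/2)×3×8 + (1/2)×2×3 + (1/2)×5×2 = 56.5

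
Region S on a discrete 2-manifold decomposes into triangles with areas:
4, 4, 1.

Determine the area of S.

4 + 4 + 1 = 9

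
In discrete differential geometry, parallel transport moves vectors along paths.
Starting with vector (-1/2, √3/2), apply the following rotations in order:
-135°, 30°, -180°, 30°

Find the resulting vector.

Total rotation: (-135°) + 30° + (-180°) + 30° = -255° ≡ 105° (mod 360°). Final vector: (-0.7071, -0.7071)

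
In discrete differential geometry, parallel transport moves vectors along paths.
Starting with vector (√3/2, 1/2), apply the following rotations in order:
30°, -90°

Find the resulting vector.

Total rotation: 30° + (-90°) = -60°. Final vector: (0.8660, -0.5000)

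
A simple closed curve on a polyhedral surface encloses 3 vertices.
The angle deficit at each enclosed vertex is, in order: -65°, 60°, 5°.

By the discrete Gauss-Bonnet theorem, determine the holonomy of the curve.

Holonomy = total enclosed curvature = (-65°) + 60° + 5° = 0°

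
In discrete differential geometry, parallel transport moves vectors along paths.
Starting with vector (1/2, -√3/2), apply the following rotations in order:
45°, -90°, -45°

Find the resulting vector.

Total rotation: 45° + (-90°) + (-45°) = -90°. Final vector: (-0.8660, -0.5000)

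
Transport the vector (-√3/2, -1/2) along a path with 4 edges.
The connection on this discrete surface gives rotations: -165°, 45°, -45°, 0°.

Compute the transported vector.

Total rotation: (-165°) + 45° + (-45°) + 0° = -165°. Final vector: (0.7071, 0.7071)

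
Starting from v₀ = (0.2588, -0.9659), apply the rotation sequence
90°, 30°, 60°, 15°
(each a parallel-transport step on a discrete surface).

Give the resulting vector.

Total rotation: 90° + 30° + 60° + 15° = 195° ≡ -165° (mod 360°). Final vector: (-0.5000, 0.8660)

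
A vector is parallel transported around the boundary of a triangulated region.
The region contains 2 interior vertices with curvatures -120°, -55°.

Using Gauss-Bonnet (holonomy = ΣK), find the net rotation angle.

Holonomy = total enclosed curvature = (-120°) + (-55°) = -175°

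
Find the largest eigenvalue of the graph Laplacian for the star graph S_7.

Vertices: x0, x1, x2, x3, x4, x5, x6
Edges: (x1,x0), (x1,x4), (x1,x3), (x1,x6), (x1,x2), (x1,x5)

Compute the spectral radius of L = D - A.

The star S_7 is the complete bipartite graph K_{1,6} (one hub of degree 6, 6 leaves of degree 1). The Laplacian spectrum of K_{p,q} is 0, p (multiplicity q−1), q (multiplicity p−1), p+q. With p = 1, q = 6: 0 once, 1 with multiplicity 5, and 7 once. (Check: trace L = sum of degrees = 12 = 5·1 + 7.)
Laplacian eigenvalues: [0.0, 1.0, 1.0, 1.0, 1.0, 1.0, 7.0]. Largest eigenvalue (spectral radius) = 7.0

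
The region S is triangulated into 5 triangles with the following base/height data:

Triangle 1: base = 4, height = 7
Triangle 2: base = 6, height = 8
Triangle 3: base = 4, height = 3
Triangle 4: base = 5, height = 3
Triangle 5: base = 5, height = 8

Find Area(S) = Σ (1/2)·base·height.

(1/2)×4×7 + (1/2)×6×8 + (1/2)×4×3 + (1/2)×5×3 + (1/2)×5×8 = 71.5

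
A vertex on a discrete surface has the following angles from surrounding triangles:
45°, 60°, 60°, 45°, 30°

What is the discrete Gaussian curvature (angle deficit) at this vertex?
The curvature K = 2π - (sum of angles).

Sum of angles = 240°. K = 360° - 240° = 120°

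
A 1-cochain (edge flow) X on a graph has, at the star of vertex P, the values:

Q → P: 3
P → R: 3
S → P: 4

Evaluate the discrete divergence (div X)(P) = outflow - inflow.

Divergence = sum of outgoing flows = (-3) + 3 + (-4) = -4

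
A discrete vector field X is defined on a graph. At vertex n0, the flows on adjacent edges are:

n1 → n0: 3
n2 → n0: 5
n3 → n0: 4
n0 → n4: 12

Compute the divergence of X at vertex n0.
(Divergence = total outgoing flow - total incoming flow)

Divergence = sum of outgoing flows = (-3) + (-5) + (-4) + 12 = 0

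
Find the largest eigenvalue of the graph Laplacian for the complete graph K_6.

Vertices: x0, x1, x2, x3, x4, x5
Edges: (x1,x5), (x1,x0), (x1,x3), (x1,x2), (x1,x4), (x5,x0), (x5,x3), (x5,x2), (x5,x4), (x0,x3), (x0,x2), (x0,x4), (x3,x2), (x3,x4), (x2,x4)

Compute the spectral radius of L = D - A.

For the complete graph K_n, L = nI − J (J = all-ones matrix). J has eigenvalues n (once, eigenvector 𝟙) and 0 (multiplicity n−1), so L has eigenvalues 0 (once) and n (multiplicity n−1). Here n = 6: eigenvalue 0 once and 6 with multiplicity 5.
Laplacian eigenvalues: [0.0, 6.0, 6.0, 6.0, 6.0, 6.0]. Largest eigenvalue (spectral radius) = 6.0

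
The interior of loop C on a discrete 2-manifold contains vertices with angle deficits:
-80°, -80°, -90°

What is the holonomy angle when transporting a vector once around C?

Holonomy = total enclosed curvature = (-80°) + (-80°) + (-90°) = -250°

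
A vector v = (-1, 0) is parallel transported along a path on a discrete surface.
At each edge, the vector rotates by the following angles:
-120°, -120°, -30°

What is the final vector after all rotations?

Total rotation: (-120°) + (-120°) + (-30°) = -270° ≡ 90° (mod 360°). Final vector: (0, -1)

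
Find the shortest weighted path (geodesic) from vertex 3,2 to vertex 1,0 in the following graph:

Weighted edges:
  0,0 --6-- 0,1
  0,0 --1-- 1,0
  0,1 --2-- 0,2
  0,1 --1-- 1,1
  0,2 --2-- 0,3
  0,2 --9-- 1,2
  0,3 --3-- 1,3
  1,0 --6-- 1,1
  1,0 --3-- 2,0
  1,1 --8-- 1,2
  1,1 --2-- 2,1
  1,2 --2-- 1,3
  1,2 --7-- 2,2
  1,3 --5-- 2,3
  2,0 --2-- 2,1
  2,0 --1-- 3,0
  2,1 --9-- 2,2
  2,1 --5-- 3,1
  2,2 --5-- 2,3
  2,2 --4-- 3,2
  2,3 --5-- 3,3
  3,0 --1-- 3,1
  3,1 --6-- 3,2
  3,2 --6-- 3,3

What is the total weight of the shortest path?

Shortest path: 3,2 → 3,1 → 3,0 → 2,0 → 1,0, total weight = 11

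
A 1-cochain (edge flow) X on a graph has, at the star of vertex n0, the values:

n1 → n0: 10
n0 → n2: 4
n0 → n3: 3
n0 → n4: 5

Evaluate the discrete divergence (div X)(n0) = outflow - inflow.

Divergence = sum of outgoing flows = (-10) + 4 + 3 + 5 = 2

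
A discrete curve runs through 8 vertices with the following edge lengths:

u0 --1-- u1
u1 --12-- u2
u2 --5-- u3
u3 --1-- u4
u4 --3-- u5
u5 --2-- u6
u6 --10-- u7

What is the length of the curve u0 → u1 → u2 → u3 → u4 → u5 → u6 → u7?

Arc length = 1 + 12 + 5 + 1 + 3 + 2 + 10 = 34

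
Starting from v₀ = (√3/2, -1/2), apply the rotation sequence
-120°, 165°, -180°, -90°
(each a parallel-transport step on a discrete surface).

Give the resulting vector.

Total rotation: (-120°) + 165° + (-180°) + (-90°) = -225° ≡ 135° (mod 360°). Final vector: (-0.2588, 0.9659)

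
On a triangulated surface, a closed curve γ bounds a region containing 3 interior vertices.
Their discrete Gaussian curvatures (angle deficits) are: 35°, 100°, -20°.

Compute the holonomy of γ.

Holonomy = total enclosed curvature = 35° + 100° + (-20°) = 115°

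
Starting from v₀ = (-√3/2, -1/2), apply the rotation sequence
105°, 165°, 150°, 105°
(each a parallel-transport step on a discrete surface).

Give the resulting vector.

Total rotation: 105° + 165° + 150° + 105° = 525° ≡ 165° (mod 360°). Final vector: (0.9659, 0.2588)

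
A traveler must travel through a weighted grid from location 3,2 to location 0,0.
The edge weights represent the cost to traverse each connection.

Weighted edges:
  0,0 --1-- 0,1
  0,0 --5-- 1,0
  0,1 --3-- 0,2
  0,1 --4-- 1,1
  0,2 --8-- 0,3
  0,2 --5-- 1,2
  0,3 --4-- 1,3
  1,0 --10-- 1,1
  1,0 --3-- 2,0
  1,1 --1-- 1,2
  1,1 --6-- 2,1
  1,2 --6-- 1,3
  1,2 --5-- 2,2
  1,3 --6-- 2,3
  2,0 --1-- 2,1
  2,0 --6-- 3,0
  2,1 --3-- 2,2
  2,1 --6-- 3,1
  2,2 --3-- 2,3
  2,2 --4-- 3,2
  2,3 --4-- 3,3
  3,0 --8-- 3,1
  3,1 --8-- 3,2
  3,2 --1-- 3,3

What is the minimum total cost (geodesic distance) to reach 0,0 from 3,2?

Shortest path: 3,2 → 2,2 → 1,2 → 1,1 → 0,1 → 0,0, total weight = 15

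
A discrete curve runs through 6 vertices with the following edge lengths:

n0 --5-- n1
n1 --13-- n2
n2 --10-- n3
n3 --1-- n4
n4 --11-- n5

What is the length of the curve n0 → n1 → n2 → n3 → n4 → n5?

Arc length = 5 + 13 + 10 + 1 + 11 = 40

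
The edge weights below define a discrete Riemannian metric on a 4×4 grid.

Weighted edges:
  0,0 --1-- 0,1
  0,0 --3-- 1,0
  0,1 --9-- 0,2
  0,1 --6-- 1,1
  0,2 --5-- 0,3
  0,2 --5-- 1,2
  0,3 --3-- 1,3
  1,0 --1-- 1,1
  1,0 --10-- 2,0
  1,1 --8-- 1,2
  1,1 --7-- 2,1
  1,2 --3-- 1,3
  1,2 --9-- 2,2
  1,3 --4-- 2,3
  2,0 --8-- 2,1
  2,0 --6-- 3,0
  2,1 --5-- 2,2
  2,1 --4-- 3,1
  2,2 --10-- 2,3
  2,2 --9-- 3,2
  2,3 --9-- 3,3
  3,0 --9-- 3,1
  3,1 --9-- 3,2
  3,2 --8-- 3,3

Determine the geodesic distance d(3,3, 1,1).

Shortest path: 3,3 → 2,3 → 1,3 → 1,2 → 1,1, total weight = 24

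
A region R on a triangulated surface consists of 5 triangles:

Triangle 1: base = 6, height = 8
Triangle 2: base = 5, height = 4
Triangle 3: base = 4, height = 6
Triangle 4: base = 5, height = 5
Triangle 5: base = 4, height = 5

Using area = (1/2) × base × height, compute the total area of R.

(1/2)×6×8 + (1/2)×5×4 + (1/2)×4×6 + (1/2)×5×5 + (1/2)×4×5 = 68.5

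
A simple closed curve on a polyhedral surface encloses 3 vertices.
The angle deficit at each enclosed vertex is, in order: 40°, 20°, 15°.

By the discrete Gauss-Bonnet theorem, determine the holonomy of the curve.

Holonomy = total enclosed curvature = 40° + 20° + 15° = 75°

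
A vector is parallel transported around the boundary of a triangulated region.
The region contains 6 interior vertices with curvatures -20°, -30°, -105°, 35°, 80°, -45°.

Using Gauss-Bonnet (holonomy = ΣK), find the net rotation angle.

Holonomy = total enclosed curvature = (-20°) + (-30°) + (-105°) + 35° + 80° + (-45°) = -85°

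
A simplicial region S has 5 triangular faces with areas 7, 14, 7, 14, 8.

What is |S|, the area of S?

7 + 14 + 7 + 14 + 8 = 50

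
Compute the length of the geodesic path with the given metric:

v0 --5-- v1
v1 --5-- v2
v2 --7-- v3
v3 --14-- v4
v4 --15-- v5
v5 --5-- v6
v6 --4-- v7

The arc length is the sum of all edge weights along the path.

Arc length = 5 + 5 + 7 + 14 + 15 + 5 + 4 = 55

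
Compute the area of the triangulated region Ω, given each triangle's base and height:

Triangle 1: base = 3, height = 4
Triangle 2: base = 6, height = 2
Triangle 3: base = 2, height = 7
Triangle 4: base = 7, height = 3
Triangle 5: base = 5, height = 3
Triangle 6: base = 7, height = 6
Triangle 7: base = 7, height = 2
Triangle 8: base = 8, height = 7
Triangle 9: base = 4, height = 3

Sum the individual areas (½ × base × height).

(1/2)×3×4 + (1/2)×6×2 + (1/2)×2×7 + (1/2)×7×3 + (1/2)×5×3 + (1/2)×7×6 + (1/2)×7×2 + (1/2)×8×7 + (1/2)×4×3 = 99.0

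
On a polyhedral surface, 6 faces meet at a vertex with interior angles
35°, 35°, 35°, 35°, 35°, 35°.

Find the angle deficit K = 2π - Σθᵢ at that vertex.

Sum of angles = 210°. K = 360° - 210° = 150° = 5π/6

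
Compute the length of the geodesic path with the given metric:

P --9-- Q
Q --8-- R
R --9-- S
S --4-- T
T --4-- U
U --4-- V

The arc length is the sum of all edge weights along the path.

Arc length = 9 + 8 + 9 + 4 + 4 + 4 = 38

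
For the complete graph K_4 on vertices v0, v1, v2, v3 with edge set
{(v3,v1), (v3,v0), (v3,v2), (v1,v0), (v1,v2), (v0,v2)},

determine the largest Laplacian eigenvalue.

For the complete graph K_n, L = nI − J (J = all-ones matrix). J has eigenvalues n (once, eigenvector 𝟙) and 0 (multiplicity n−1), so L has eigenvalues 0 (once) and n (multiplicity n−1). Here n = 4: eigenvalue 0 once and 4 with multiplicity 3.
Laplacian eigenvalues: [0.0, 4.0, 4.0, 4.0]. Largest eigenvalue (spectral radius) = 4.0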